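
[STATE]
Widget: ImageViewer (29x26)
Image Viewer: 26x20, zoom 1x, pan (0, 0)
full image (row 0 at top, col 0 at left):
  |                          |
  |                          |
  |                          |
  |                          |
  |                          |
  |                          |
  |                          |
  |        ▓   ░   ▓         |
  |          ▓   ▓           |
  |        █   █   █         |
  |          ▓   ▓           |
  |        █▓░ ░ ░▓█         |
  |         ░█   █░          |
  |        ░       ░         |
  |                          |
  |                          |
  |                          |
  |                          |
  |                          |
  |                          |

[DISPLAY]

                             
                             
                             
                             
                             
                             
                             
        ▓   ░   ▓            
          ▓   ▓              
        █   █   █            
          ▓   ▓              
        █▓░ ░ ░▓█            
         ░█   █░             
        ░       ░            
                             
                             
                             
                             
                             
                             
                             
                             
                             
                             
                             
                             


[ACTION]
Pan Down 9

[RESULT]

        █   █   █            
          ▓   ▓              
        █▓░ ░ ░▓█            
         ░█   █░             
        ░       ░            
                             
                             
                             
                             
                             
                             
                             
                             
                             
                             
                             
                             
                             
                             
                             
                             
                             
                             
                             
                             
                             


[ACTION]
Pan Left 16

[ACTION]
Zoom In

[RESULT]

                             
                             
                             
                             
                             
                ▓▓      ░░   
                ▓▓      ░░   
                    ▓▓      ▓
                    ▓▓      ▓
                ██      ██   
                ██      ██   
                    ▓▓      ▓
                    ▓▓      ▓
                ██▓▓░░  ░░  ░
                ██▓▓░░  ░░  ░
                  ░░██      █
                  ░░██      █
                ░░           
                ░░           
                             
                             
                             
                             
                             
                             
                             


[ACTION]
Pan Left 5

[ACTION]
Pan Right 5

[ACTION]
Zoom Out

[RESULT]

   █   █   █                 
     ▓   ▓                   
   █▓░ ░ ░▓█                 
    ░█   █░                  
   ░       ░                 
                             
                             
                             
                             
                             
                             
                             
                             
                             
                             
                             
                             
                             
                             
                             
                             
                             
                             
                             
                             
                             


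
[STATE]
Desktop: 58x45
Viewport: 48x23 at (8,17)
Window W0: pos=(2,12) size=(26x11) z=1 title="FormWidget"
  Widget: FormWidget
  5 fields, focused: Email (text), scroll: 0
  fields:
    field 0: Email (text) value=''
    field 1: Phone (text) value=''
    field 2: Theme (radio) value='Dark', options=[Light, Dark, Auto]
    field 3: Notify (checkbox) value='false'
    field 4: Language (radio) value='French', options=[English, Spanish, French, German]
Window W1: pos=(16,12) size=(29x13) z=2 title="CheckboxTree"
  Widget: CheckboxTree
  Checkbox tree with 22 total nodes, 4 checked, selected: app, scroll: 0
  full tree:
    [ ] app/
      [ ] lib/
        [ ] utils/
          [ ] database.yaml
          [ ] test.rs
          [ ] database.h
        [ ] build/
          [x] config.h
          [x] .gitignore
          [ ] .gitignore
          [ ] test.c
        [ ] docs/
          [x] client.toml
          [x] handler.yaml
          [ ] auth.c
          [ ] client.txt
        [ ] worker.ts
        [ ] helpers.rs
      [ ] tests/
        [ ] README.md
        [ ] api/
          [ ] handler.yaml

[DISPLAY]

me:     ┃     [ ] utils/            ┃           
ify:    ┃       [ ] database.yaml   ┃           
guage:  ┃       [ ] test.rs         ┃           
        ┃       [ ] database.h      ┃           
        ┃     [-] build/            ┃           
━━━━━━━━┃       [x] config.h        ┃           
        ┃       [x] .gitignore      ┃           
        ┗━━━━━━━━━━━━━━━━━━━━━━━━━━━┛           
                                                
                                                
                                                
                                                
                                                
                                                
                                                
                                                
                                                
                                                
                                                
                                                
                                                
                                                
                                                


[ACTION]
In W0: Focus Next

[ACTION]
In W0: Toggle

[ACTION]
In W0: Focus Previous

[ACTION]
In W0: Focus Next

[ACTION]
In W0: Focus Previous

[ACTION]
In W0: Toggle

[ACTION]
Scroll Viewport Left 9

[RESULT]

  ┃  Theme:     ┃     [ ] utils/            ┃   
  ┃  Notify:    ┃       [ ] database.yaml   ┃   
  ┃  Language:  ┃       [ ] test.rs         ┃   
  ┃             ┃       [ ] database.h      ┃   
  ┃             ┃     [-] build/            ┃   
  ┗━━━━━━━━━━━━━┃       [x] config.h        ┃   
                ┃       [x] .gitignore      ┃   
                ┗━━━━━━━━━━━━━━━━━━━━━━━━━━━┛   
                                                
                                                
                                                
                                                
                                                
                                                
                                                
                                                
                                                
                                                
                                                
                                                
                                                
                                                
                                                


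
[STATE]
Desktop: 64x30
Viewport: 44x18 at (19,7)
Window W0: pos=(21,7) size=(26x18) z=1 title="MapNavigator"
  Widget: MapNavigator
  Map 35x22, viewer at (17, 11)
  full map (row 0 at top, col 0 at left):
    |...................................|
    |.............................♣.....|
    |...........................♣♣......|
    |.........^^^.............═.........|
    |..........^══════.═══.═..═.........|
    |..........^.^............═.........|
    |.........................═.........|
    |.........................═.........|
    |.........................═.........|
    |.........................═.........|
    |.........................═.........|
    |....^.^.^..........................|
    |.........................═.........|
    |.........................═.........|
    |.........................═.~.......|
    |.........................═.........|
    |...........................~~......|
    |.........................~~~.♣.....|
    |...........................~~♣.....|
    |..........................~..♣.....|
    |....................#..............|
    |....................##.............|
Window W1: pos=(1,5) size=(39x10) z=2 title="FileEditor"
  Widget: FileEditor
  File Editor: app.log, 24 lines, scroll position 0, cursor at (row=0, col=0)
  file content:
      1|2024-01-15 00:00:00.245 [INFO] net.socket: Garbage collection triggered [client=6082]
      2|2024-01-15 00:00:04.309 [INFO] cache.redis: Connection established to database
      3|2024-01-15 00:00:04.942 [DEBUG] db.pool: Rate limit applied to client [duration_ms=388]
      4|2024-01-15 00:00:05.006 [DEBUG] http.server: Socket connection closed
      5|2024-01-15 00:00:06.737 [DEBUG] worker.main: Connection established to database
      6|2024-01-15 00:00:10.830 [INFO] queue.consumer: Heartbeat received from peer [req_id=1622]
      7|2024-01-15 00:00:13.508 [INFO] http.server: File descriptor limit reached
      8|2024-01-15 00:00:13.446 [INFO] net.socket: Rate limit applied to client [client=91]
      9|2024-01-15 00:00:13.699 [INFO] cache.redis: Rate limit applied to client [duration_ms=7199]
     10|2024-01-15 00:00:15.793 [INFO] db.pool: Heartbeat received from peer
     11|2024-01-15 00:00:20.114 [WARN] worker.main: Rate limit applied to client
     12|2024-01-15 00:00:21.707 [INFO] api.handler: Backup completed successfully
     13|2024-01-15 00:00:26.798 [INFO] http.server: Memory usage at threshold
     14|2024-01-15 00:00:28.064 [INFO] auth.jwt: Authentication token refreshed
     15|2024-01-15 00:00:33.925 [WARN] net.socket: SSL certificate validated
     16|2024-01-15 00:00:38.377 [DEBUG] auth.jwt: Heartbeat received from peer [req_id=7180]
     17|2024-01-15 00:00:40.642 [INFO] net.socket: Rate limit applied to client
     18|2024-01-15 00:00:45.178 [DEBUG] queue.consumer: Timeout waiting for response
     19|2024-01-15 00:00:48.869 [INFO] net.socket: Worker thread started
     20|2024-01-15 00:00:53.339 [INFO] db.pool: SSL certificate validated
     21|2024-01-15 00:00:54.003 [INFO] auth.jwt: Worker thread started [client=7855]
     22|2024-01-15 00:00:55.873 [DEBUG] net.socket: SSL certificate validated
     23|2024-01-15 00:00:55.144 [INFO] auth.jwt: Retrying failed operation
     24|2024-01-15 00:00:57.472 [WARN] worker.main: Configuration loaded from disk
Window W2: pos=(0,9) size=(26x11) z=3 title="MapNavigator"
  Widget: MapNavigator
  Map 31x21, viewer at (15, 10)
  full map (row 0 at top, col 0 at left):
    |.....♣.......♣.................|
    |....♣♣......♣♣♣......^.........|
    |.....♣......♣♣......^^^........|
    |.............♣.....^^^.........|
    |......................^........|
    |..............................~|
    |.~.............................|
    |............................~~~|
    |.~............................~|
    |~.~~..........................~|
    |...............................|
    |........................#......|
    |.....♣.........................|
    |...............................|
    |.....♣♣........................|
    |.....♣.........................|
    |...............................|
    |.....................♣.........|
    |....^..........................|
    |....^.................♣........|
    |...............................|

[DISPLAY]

────────────────────┨━━━━━━┓                
00.245 [INFO] net.s▲┃      ┃                
━━━━━━┓[INFO] cache█┃──────┨                
      ┃[DEBUG] db.p░┃..═...┃                
──────┨[DEBUG] http░┃..═...┃                
......┃[DEBUG] work░┃..═...┃                
......┃[INFO] queue▼┃..═...┃                
......┃━━━━━━━━━━━━━┛..═...┃                
......┃................═...┃                
...#..┃................═...┃                
......┃........@...........┃                
......┃................═...┃                
━━━━━━┛................═...┃                
  ┃....................═.~.┃                
  ┃....................═...┃                
  ┃......................~~┃                
  ┃....................~~~.┃                
  ┗━━━━━━━━━━━━━━━━━━━━━━━━┛                


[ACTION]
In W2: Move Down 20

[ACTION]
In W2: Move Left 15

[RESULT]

────────────────────┨━━━━━━┓                
00.245 [INFO] net.s▲┃      ┃                
━━━━━━┓[INFO] cache█┃──────┨                
      ┃[DEBUG] db.p░┃..═...┃                
──────┨[DEBUG] http░┃..═...┃                
......┃[DEBUG] work░┃..═...┃                
......┃[INFO] queue▼┃..═...┃                
......┃━━━━━━━━━━━━━┛..═...┃                
......┃................═...┃                
      ┃................═...┃                
      ┃........@...........┃                
      ┃................═...┃                
━━━━━━┛................═...┃                
  ┃....................═.~.┃                
  ┃....................═...┃                
  ┃......................~~┃                
  ┃....................~~~.┃                
  ┗━━━━━━━━━━━━━━━━━━━━━━━━┛                


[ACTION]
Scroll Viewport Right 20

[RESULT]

───────────────────┨━━━━━━┓                 
0.245 [INFO] net.s▲┃      ┃                 
━━━━━┓[INFO] cache█┃──────┨                 
     ┃[DEBUG] db.p░┃..═...┃                 
─────┨[DEBUG] http░┃..═...┃                 
.....┃[DEBUG] work░┃..═...┃                 
.....┃[INFO] queue▼┃..═...┃                 
.....┃━━━━━━━━━━━━━┛..═...┃                 
.....┃................═...┃                 
     ┃................═...┃                 
     ┃........@...........┃                 
     ┃................═...┃                 
━━━━━┛................═...┃                 
 ┃....................═.~.┃                 
 ┃....................═...┃                 
 ┃......................~~┃                 
 ┃....................~~~.┃                 
 ┗━━━━━━━━━━━━━━━━━━━━━━━━┛                 


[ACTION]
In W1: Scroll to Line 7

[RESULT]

───────────────────┨━━━━━━┓                 
3.508 [INFO] http.▲┃      ┃                 
━━━━━┓[INFO] net.s░┃──────┨                 
     ┃[INFO] cache█┃..═...┃                 
─────┨[INFO] db.po░┃..═...┃                 
.....┃[WARN] worke░┃..═...┃                 
.....┃[INFO] api.h▼┃..═...┃                 
.....┃━━━━━━━━━━━━━┛..═...┃                 
.....┃................═...┃                 
     ┃................═...┃                 
     ┃........@...........┃                 
     ┃................═...┃                 
━━━━━┛................═...┃                 
 ┃....................═.~.┃                 
 ┃....................═...┃                 
 ┃......................~~┃                 
 ┃....................~~~.┃                 
 ┗━━━━━━━━━━━━━━━━━━━━━━━━┛                 


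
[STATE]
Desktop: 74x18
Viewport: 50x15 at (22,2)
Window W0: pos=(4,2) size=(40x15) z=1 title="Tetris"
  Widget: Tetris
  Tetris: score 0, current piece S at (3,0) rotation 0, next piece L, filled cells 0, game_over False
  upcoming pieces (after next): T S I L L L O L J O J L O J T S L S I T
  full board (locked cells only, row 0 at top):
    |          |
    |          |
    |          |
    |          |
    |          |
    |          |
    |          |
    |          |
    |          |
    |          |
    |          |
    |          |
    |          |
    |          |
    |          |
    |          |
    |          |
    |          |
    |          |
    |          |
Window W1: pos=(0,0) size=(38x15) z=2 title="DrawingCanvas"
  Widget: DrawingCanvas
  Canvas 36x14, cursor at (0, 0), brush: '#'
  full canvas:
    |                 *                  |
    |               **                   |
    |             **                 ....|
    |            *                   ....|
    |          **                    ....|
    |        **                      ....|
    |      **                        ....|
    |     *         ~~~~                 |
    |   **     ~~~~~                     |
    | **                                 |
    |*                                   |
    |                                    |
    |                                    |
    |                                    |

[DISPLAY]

───────────────┨━━━━━┓                            
               ┃     ┃                            
               ┃─────┨                            
           ....┃     ┃                            
           ....┃     ┃                            
           ....┃     ┃                            
           ....┃     ┃                            
           ....┃     ┃                            
               ┃     ┃                            
               ┃     ┃                            
               ┃     ┃                            
               ┃     ┃                            
━━━━━━━━━━━━━━━┛     ┃                            
                     ┃                            
━━━━━━━━━━━━━━━━━━━━━┛                            


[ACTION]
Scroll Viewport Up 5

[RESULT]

━━━━━━━━━━━━━━━┓                                  
               ┃                                  
───────────────┨━━━━━┓                            
               ┃     ┃                            
               ┃─────┨                            
           ....┃     ┃                            
           ....┃     ┃                            
           ....┃     ┃                            
           ....┃     ┃                            
           ....┃     ┃                            
               ┃     ┃                            
               ┃     ┃                            
               ┃     ┃                            
               ┃     ┃                            
━━━━━━━━━━━━━━━┛     ┃                            


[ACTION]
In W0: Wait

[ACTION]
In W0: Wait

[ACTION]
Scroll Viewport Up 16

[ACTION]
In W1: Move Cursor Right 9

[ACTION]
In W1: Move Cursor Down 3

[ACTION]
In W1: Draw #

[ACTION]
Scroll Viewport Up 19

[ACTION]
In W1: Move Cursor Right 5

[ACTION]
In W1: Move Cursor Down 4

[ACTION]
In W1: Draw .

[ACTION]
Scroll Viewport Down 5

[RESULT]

               ┃     ┃                            
               ┃─────┨                            
           ....┃     ┃                            
           ....┃     ┃                            
           ....┃     ┃                            
           ....┃     ┃                            
           ....┃     ┃                            
               ┃     ┃                            
               ┃     ┃                            
               ┃     ┃                            
               ┃     ┃                            
━━━━━━━━━━━━━━━┛     ┃                            
                     ┃                            
━━━━━━━━━━━━━━━━━━━━━┛                            
                                                  


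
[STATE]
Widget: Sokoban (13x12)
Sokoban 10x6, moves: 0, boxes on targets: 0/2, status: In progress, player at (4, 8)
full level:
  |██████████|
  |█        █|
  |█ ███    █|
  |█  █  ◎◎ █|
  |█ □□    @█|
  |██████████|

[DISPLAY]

██████████   
█        █   
█ ███    █   
█  █  ◎◎ █   
█ □□    @█   
██████████   
Moves: 0  0/2
             
             
             
             
             


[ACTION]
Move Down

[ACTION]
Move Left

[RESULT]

██████████   
█        █   
█ ███    █   
█  █  ◎◎ █   
█ □□   @ █   
██████████   
Moves: 1  0/2
             
             
             
             
             


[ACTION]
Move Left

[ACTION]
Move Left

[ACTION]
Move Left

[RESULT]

██████████   
█        █   
█ ███    █   
█  █  ◎◎ █   
█ □□@    █   
██████████   
Moves: 4  0/2
             
             
             
             
             


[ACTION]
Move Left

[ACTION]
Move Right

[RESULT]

██████████   
█        █   
█ ███    █   
█  █  ◎◎ █   
█ □□ @   █   
██████████   
Moves: 5  0/2
             
             
             
             
             


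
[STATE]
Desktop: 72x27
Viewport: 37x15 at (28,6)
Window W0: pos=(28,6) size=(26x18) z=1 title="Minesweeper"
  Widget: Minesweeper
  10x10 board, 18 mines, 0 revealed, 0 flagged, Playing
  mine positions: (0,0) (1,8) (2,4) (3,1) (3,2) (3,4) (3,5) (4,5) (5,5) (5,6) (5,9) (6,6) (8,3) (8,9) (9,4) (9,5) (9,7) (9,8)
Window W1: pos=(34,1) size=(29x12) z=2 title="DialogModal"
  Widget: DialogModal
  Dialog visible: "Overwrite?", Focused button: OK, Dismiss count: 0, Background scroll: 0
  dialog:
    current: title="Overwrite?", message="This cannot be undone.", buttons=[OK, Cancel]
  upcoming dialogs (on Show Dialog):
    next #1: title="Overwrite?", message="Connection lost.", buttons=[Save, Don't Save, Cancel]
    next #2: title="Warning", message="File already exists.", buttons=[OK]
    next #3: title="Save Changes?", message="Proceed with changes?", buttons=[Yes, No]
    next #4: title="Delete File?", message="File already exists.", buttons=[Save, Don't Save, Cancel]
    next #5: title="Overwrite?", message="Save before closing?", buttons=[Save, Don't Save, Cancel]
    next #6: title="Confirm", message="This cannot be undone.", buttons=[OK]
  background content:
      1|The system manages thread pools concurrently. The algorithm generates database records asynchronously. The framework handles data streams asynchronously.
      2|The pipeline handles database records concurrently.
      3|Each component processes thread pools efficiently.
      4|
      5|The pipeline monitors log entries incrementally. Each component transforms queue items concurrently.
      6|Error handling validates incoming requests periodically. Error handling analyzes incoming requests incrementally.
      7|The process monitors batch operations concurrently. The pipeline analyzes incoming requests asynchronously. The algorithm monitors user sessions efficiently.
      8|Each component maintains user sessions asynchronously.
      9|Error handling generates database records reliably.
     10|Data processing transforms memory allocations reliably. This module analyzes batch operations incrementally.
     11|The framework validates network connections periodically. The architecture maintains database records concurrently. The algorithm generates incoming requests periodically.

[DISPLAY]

┏━━━━━┃Ea│      Overwrite?     │th┃  
┃ Mine┃  │This cannot be undone│  ┃  
┠─────┃Th│    [OK]  Cancel     │ e┃  
┃■■■■■┃Er└─────────────────────┘in┃  
┃■■■■■┃The process monitors batch ┃  
┃■■■■■┃Each component maintains us┃  
┃■■■■■┗━━━━━━━━━━━━━━━━━━━━━━━━━━━┛  
┃■■■■■■■■■■              ┃           
┃■■■■■■■■■■              ┃           
┃■■■■■■■■■■              ┃           
┃■■■■■■■■■■              ┃           
┃■■■■■■■■■■              ┃           
┃■■■■■■■■■■              ┃           
┃                        ┃           
┃                        ┃           


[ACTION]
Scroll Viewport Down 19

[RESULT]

┃■■■■■┗━━━━━━━━━━━━━━━━━━━━━━━━━━━┛  
┃■■■■■■■■■■              ┃           
┃■■■■■■■■■■              ┃           
┃■■■■■■■■■■              ┃           
┃■■■■■■■■■■              ┃           
┃■■■■■■■■■■              ┃           
┃■■■■■■■■■■              ┃           
┃                        ┃           
┃                        ┃           
┃                        ┃           
┃                        ┃           
┗━━━━━━━━━━━━━━━━━━━━━━━━┛           
                                     
                                     
                                     


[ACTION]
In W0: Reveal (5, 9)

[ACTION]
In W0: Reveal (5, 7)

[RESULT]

┃■✹✹■✹┗━━━━━━━━━━━━━━━━━━━━━━━━━━━┛  
┃■■■■■✹■■■■              ┃           
┃■■■■■✹✹■■✹              ┃           
┃■■■■■■✹■■■              ┃           
┃■■■■■■■■■■              ┃           
┃■■■✹■■■■■✹              ┃           
┃■■■■✹✹■✹✹■              ┃           
┃                        ┃           
┃                        ┃           
┃                        ┃           
┃                        ┃           
┗━━━━━━━━━━━━━━━━━━━━━━━━┛           
                                     
                                     
                                     


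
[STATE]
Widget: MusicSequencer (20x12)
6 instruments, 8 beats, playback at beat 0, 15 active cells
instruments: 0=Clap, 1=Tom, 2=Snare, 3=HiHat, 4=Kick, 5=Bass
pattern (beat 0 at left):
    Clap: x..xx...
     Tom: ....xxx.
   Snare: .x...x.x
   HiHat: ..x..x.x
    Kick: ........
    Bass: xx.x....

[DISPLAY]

      ▼1234567      
  Clap█··██···      
   Tom····███·      
 Snare·█···█·█      
 HiHat··█··█·█      
  Kick········      
  Bass██·█····      
                    
                    
                    
                    
                    


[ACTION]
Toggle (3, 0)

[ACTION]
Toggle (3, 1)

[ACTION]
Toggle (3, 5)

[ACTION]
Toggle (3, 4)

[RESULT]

      ▼1234567      
  Clap█··██···      
   Tom····███·      
 Snare·█···█·█      
 HiHat███·█··█      
  Kick········      
  Bass██·█····      
                    
                    
                    
                    
                    


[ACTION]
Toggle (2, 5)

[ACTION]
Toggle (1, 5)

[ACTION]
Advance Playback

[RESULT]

      0▼234567      
  Clap█··██···      
   Tom····█·█·      
 Snare·█·····█      
 HiHat███·█··█      
  Kick········      
  Bass██·█····      
                    
                    
                    
                    
                    


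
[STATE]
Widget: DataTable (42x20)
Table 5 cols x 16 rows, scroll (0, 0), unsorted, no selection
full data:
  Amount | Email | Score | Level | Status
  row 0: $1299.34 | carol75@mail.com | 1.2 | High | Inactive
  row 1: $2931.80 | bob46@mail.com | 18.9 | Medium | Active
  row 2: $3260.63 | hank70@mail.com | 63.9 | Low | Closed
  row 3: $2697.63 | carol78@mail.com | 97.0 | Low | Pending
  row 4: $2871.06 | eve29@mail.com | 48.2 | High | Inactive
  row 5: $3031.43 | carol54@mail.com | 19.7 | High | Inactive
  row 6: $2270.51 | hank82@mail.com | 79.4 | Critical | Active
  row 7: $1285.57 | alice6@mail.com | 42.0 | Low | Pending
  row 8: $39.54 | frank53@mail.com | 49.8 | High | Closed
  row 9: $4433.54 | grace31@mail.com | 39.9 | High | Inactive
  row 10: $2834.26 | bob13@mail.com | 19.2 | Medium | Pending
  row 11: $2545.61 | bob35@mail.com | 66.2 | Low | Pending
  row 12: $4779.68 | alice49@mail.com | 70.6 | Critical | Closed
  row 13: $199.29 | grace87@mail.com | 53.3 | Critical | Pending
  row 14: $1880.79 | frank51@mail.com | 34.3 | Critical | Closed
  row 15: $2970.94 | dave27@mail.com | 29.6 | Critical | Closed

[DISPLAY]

Amount  │Email           │Score│Level   │S
────────┼────────────────┼─────┼────────┼─
$1299.34│carol75@mail.com│1.2  │High    │I
$2931.80│bob46@mail.com  │18.9 │Medium  │A
$3260.63│hank70@mail.com │63.9 │Low     │C
$2697.63│carol78@mail.com│97.0 │Low     │P
$2871.06│eve29@mail.com  │48.2 │High    │I
$3031.43│carol54@mail.com│19.7 │High    │I
$2270.51│hank82@mail.com │79.4 │Critical│A
$1285.57│alice6@mail.com │42.0 │Low     │P
$39.54  │frank53@mail.com│49.8 │High    │C
$4433.54│grace31@mail.com│39.9 │High    │I
$2834.26│bob13@mail.com  │19.2 │Medium  │P
$2545.61│bob35@mail.com  │66.2 │Low     │P
$4779.68│alice49@mail.com│70.6 │Critical│C
$199.29 │grace87@mail.com│53.3 │Critical│P
$1880.79│frank51@mail.com│34.3 │Critical│C
$2970.94│dave27@mail.com │29.6 │Critical│C
                                          
                                          


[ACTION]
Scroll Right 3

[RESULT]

unt  │Email           │Score│Level   │Stat
─────┼────────────────┼─────┼────────┼────
99.34│carol75@mail.com│1.2  │High    │Inac
31.80│bob46@mail.com  │18.9 │Medium  │Acti
60.63│hank70@mail.com │63.9 │Low     │Clos
97.63│carol78@mail.com│97.0 │Low     │Pend
71.06│eve29@mail.com  │48.2 │High    │Inac
31.43│carol54@mail.com│19.7 │High    │Inac
70.51│hank82@mail.com │79.4 │Critical│Acti
85.57│alice6@mail.com │42.0 │Low     │Pend
.54  │frank53@mail.com│49.8 │High    │Clos
33.54│grace31@mail.com│39.9 │High    │Inac
34.26│bob13@mail.com  │19.2 │Medium  │Pend
45.61│bob35@mail.com  │66.2 │Low     │Pend
79.68│alice49@mail.com│70.6 │Critical│Clos
9.29 │grace87@mail.com│53.3 │Critical│Pend
80.79│frank51@mail.com│34.3 │Critical│Clos
70.94│dave27@mail.com │29.6 │Critical│Clos
                                          
                                          


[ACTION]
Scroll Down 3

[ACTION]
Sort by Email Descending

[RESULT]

unt  │Email          ▼│Score│Level   │Stat
─────┼────────────────┼─────┼────────┼────
70.51│hank82@mail.com │79.4 │Critical│Acti
60.63│hank70@mail.com │63.9 │Low     │Clos
9.29 │grace87@mail.com│53.3 │Critical│Pend
33.54│grace31@mail.com│39.9 │High    │Inac
.54  │frank53@mail.com│49.8 │High    │Clos
80.79│frank51@mail.com│34.3 │Critical│Clos
71.06│eve29@mail.com  │48.2 │High    │Inac
70.94│dave27@mail.com │29.6 │Critical│Clos
97.63│carol78@mail.com│97.0 │Low     │Pend
99.34│carol75@mail.com│1.2  │High    │Inac
31.43│carol54@mail.com│19.7 │High    │Inac
31.80│bob46@mail.com  │18.9 │Medium  │Acti
45.61│bob35@mail.com  │66.2 │Low     │Pend
34.26│bob13@mail.com  │19.2 │Medium  │Pend
85.57│alice6@mail.com │42.0 │Low     │Pend
79.68│alice49@mail.com│70.6 │Critical│Clos
                                          
                                          


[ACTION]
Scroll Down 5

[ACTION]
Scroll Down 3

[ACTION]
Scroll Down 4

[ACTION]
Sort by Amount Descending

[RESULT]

unt ▼│Email           │Score│Level   │Stat
─────┼────────────────┼─────┼────────┼────
79.68│alice49@mail.com│70.6 │Critical│Clos
33.54│grace31@mail.com│39.9 │High    │Inac
60.63│hank70@mail.com │63.9 │Low     │Clos
31.43│carol54@mail.com│19.7 │High    │Inac
70.94│dave27@mail.com │29.6 │Critical│Clos
31.80│bob46@mail.com  │18.9 │Medium  │Acti
71.06│eve29@mail.com  │48.2 │High    │Inac
34.26│bob13@mail.com  │19.2 │Medium  │Pend
97.63│carol78@mail.com│97.0 │Low     │Pend
45.61│bob35@mail.com  │66.2 │Low     │Pend
70.51│hank82@mail.com │79.4 │Critical│Acti
80.79│frank51@mail.com│34.3 │Critical│Clos
99.34│carol75@mail.com│1.2  │High    │Inac
85.57│alice6@mail.com │42.0 │Low     │Pend
9.29 │grace87@mail.com│53.3 │Critical│Pend
.54  │frank53@mail.com│49.8 │High    │Clos
                                          
                                          


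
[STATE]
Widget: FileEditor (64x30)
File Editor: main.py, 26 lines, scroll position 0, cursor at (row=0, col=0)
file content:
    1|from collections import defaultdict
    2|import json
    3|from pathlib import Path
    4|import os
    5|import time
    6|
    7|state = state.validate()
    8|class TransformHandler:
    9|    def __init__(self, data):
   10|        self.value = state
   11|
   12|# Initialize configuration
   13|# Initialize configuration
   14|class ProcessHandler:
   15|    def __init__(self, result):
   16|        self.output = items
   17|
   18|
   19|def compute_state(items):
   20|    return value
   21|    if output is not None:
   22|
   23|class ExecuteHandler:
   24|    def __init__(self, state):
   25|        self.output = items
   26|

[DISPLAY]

█rom collections import defaultdict                            ▲
import json                                                    █
from pathlib import Path                                       ░
import os                                                      ░
import time                                                    ░
                                                               ░
state = state.validate()                                       ░
class TransformHandler:                                        ░
    def __init__(self, data):                                  ░
        self.value = state                                     ░
                                                               ░
# Initialize configuration                                     ░
# Initialize configuration                                     ░
class ProcessHandler:                                          ░
    def __init__(self, result):                                ░
        self.output = items                                    ░
                                                               ░
                                                               ░
def compute_state(items):                                      ░
    return value                                               ░
    if output is not None:                                     ░
                                                               ░
class ExecuteHandler:                                          ░
    def __init__(self, state):                                 ░
        self.output = items                                    ░
                                                               ░
                                                               ░
                                                               ░
                                                               ░
                                                               ▼


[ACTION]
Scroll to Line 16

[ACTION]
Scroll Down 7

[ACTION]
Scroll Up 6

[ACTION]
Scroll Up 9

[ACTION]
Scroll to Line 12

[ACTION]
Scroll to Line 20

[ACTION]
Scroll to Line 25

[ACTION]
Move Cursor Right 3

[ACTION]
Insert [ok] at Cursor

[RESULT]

frook█ collections import defaultdict                          ▲
import json                                                    █
from pathlib import Path                                       ░
import os                                                      ░
import time                                                    ░
                                                               ░
state = state.validate()                                       ░
class TransformHandler:                                        ░
    def __init__(self, data):                                  ░
        self.value = state                                     ░
                                                               ░
# Initialize configuration                                     ░
# Initialize configuration                                     ░
class ProcessHandler:                                          ░
    def __init__(self, result):                                ░
        self.output = items                                    ░
                                                               ░
                                                               ░
def compute_state(items):                                      ░
    return value                                               ░
    if output is not None:                                     ░
                                                               ░
class ExecuteHandler:                                          ░
    def __init__(self, state):                                 ░
        self.output = items                                    ░
                                                               ░
                                                               ░
                                                               ░
                                                               ░
                                                               ▼


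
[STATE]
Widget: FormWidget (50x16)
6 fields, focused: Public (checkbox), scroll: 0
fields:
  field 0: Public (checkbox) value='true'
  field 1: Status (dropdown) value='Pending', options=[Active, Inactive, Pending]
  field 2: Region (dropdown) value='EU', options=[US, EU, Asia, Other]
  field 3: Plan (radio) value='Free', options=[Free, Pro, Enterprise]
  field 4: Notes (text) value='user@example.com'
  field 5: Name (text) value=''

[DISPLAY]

> Public:     [x]                                 
  Status:     [Pending                          ▼]
  Region:     [EU                               ▼]
  Plan:       (●) Free  ( ) Pro  ( ) Enterprise   
  Notes:      [user@example.com                  ]
  Name:       [                                  ]
                                                  
                                                  
                                                  
                                                  
                                                  
                                                  
                                                  
                                                  
                                                  
                                                  


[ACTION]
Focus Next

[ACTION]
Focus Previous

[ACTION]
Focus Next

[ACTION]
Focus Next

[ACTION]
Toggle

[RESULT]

  Public:     [x]                                 
  Status:     [Pending                          ▼]
> Region:     [EU                               ▼]
  Plan:       (●) Free  ( ) Pro  ( ) Enterprise   
  Notes:      [user@example.com                  ]
  Name:       [                                  ]
                                                  
                                                  
                                                  
                                                  
                                                  
                                                  
                                                  
                                                  
                                                  
                                                  
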